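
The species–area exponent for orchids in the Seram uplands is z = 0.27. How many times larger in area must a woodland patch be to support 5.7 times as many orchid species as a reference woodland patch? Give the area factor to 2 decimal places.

630.28

(A₂/A₁)^0.27 = 5.7, so A₂/A₁ = 5.7^(1/0.27) = 5.7^3.704
ln(A₂/A₁) = ln 5.7 / 0.27 = 1.7405 / 0.27 = 6.4462
A₂/A₁ = e^6.4462 ≈ 630.3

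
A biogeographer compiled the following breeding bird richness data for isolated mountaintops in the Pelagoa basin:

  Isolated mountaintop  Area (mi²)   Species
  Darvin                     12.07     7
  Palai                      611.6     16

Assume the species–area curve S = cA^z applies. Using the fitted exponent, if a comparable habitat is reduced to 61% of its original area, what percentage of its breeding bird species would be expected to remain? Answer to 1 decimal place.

90.1%

z = ln(16/7) / ln(611.6/12.07) = 0.8267 / 3.9254 = 0.2106
S_new/S_old = (A_new/A_old)^z = 0.61^0.2106 = exp(0.2106 × -0.4943) = 0.9011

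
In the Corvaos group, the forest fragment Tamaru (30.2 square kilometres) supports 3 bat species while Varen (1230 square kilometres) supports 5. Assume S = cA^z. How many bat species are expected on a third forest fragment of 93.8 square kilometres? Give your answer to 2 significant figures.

z = ln(5/3) / ln(1230/30.2) = 0.5108 / 3.7069 = 0.1378
c = 3 / 30.2^0.1378 = 3 / 1.599 = 1.876
S₃ = 1.876 × 93.8^0.1378 = 1.876 × 1.87 ≈ 3.507

3.5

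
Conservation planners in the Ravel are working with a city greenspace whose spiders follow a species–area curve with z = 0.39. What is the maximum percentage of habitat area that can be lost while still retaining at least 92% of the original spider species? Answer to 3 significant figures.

Need (A_new/A_old)^0.39 = 0.92, so A_new/A_old = 0.92^(1/0.39) = 0.92^2.564
ln(A_new/A_old) = ln 0.92 / 0.39 = -0.0834 / 0.39 = -0.2138
A_new/A_old = e^-0.2138 ≈ 0.8075
Fraction that can be lost = 1 − 0.8075 = 0.1925

19.2%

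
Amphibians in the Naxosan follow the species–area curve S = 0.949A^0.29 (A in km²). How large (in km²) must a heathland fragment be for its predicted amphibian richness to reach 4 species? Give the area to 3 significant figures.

4 = 0.949 × A^0.29  ⇒  A^0.29 = 4/0.949 = 4.215
ln A = ln(4.215) / 0.29 = 1.4386 / 0.29 = 4.9608
A = e^4.9608 ≈ 142.7 km²

143 km²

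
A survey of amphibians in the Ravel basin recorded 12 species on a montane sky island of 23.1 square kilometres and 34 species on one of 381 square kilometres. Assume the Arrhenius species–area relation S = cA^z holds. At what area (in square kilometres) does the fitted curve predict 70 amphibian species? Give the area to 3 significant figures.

z = ln(34/12) / ln(381/23.1) = 1.0415 / 2.8030 = 0.3716
c = 12 / 23.1^0.3716 = 12 / 3.211 = 3.737
A = (70/3.737)^(1/0.3716) ⇒ ln A = ln(18.73)/0.3716 = 7.8864
A = e^7.8864 ≈ 2661 square kilometres

2660 square kilometres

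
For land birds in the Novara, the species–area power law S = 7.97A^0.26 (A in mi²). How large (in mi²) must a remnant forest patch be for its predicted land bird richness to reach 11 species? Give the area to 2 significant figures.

11 = 7.97 × A^0.26  ⇒  A^0.26 = 11/7.97 = 1.38
ln A = ln(1.38) / 0.26 = 0.3222 / 0.26 = 1.2393
A = e^1.2393 ≈ 3.453 mi²

3.5 mi²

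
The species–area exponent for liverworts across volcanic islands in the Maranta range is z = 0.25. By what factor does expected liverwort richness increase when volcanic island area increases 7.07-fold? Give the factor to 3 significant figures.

1.63

S₂/S₁ = (A₂/A₁)^z = 7.07^0.25
ln(S₂/S₁) = 0.25 × ln 7.07 = 0.25 × 1.9559 = 0.4890
S₂/S₁ = e^0.4890 ≈ 1.631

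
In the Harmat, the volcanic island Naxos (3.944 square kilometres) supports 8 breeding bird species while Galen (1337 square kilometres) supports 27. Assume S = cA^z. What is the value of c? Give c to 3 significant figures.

z = ln(S₂/S₁) / ln(A₂/A₁) = ln(27/8) / ln(1337/3.944) = 1.2164 / 5.8260 = 0.2088
c = S₁ / A₁^z = 8 / 3.944^0.2088 = 8 / 1.332 = 6.007

6.01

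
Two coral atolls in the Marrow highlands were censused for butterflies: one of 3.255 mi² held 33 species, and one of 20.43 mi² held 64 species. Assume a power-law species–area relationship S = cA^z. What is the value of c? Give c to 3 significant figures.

21.6

z = ln(S₂/S₁) / ln(A₂/A₁) = ln(64/33) / ln(20.43/3.255) = 0.6624 / 1.8368 = 0.3606
c = S₁ / A₁^z = 33 / 3.255^0.3606 = 33 / 1.53 = 21.56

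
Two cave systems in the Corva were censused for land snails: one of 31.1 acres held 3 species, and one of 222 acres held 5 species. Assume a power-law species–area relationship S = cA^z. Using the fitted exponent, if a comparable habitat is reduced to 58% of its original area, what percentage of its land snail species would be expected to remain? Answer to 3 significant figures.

86.8%

z = ln(5/3) / ln(222/31.1) = 0.5108 / 1.9655 = 0.2599
S_new/S_old = (A_new/A_old)^z = 0.58^0.2599 = exp(0.2599 × -0.5447) = 0.868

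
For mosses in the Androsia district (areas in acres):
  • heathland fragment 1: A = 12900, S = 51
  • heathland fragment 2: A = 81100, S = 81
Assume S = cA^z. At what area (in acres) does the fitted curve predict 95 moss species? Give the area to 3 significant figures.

153000 acres

z = ln(81/51) / ln(81100/12900) = 0.4626 / 1.8385 = 0.2516
c = 51 / 12900^0.2516 = 51 / 10.82 = 4.712
A = (95/4.712)^(1/0.2516) ⇒ ln A = ln(20.16)/0.2516 = 11.9370
A = e^11.9370 ≈ 152818 acres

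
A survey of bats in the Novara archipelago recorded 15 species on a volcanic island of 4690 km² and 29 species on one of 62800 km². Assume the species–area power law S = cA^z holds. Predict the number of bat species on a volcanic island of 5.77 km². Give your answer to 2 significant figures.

z = ln(29/15) / ln(62800/4690) = 0.6592 / 2.5945 = 0.2541
c = 15 / 4690^0.2541 = 15 / 8.567 = 1.751
S₃ = 1.751 × 5.77^0.2541 = 1.751 × 1.561 ≈ 2.733

2.7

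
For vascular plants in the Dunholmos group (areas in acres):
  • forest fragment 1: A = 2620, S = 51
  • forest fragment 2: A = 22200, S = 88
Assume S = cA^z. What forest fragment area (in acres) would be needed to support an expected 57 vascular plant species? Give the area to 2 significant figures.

z = ln(88/51) / ln(22200/2620) = 0.5455 / 2.1369 = 0.2553
c = 51 / 2620^0.2553 = 51 / 7.458 = 6.838
A = (57/6.838)^(1/0.2553) ⇒ ln A = ln(8.335)/0.2553 = 8.3066
A = e^8.3066 ≈ 4051 acres

4100 acres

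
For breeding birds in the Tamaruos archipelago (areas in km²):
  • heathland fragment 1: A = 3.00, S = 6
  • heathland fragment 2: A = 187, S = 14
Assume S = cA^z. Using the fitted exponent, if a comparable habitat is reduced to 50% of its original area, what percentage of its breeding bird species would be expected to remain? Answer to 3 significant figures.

86.8%

z = ln(14/6) / ln(187/3) = 0.8473 / 4.1325 = 0.2050
S_new/S_old = (A_new/A_old)^z = 0.5^0.2050 = exp(0.2050 × -0.6931) = 0.8675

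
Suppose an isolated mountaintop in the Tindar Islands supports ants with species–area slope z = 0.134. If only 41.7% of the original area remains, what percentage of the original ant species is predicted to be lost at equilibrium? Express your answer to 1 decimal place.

S_new/S_old = (A_new/A_old)^z = 0.417^0.134
= exp(0.134 × ln 0.417) = exp(0.134 × -0.8747) = exp(-0.1172) ≈ 0.8894
Fraction lost = 1 − 0.8894 = 0.1106

11.1%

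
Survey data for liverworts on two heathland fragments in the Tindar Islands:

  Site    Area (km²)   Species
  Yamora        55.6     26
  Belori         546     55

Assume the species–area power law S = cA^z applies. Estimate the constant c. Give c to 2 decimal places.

z = ln(S₂/S₁) / ln(A₂/A₁) = ln(55/26) / ln(546/55.6) = 0.7492 / 2.2844 = 0.3280
c = S₁ / A₁^z = 26 / 55.6^0.3280 = 26 / 3.735 = 6.96

6.96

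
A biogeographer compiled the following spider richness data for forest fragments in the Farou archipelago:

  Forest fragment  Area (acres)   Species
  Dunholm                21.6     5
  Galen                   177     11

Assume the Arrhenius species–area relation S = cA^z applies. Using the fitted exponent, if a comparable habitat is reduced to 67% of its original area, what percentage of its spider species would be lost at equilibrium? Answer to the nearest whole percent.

14%

z = ln(11/5) / ln(177/21.6) = 0.7885 / 2.1035 = 0.3748
S_new/S_old = (A_new/A_old)^z = 0.67^0.3748 = exp(0.3748 × -0.4005) = 0.8606
Fraction lost = 1 − 0.8606 = 0.1394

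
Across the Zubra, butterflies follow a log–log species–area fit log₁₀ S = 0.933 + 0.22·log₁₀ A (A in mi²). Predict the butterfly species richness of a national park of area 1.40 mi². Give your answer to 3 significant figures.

S = 8.57 × 1.4^0.22
ln S = ln 8.57 + 0.22 × ln 1.4 = 2.1483 + 0.22 × 0.3365 = 2.2223
S = e^2.2223 ≈ 9.229

9.23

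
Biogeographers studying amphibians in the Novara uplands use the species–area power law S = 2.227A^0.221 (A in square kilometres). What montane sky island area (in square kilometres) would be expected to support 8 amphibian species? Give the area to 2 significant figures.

8 = 2.227 × A^0.221  ⇒  A^0.221 = 8/2.227 = 3.592
ln A = ln(3.592) / 0.221 = 1.2788 / 0.221 = 5.7864
A = e^5.7864 ≈ 325.8 square kilometres

330 square kilometres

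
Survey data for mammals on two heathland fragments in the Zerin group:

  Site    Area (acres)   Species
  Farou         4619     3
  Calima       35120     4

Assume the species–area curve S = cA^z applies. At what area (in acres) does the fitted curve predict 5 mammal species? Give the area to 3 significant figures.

169000 acres

z = ln(4/3) / ln(35120/4619) = 0.2877 / 2.0286 = 0.1418
c = 3 / 4619^0.1418 = 3 / 3.309 = 0.9066
A = (5/0.9066)^(1/0.1418) ⇒ ln A = ln(5.515)/0.1418 = 12.0400
A = e^12.0400 ≈ 169401 acres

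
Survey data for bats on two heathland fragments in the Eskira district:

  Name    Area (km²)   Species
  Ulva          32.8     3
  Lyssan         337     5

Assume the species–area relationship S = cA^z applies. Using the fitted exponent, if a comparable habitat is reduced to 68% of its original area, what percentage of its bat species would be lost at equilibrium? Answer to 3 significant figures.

z = ln(5/3) / ln(337/32.8) = 0.5108 / 2.3297 = 0.2193
S_new/S_old = (A_new/A_old)^z = 0.68^0.2193 = exp(0.2193 × -0.3857) = 0.9189
Fraction lost = 1 − 0.9189 = 0.08109

8.11%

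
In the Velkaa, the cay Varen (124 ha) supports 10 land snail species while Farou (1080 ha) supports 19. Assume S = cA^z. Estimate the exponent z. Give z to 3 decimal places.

0.297

Taking logs: ln S = ln c + z ln A, so z = (ln S₂ − ln S₁)/(ln A₂ − ln A₁).
z = ln(19/10) / ln(1080/124) = ln(1.9) / ln(8.71) = 0.6419 / 2.1644 = 0.2965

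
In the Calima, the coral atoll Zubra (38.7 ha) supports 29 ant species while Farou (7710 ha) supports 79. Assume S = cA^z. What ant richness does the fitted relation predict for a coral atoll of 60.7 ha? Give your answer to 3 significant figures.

31.6

z = ln(79/29) / ln(7710/38.7) = 1.0022 / 5.2944 = 0.1893
c = 29 / 38.7^0.1893 = 29 / 1.998 = 14.52
S₃ = 14.52 × 60.7^0.1893 = 14.52 × 2.175 ≈ 31.58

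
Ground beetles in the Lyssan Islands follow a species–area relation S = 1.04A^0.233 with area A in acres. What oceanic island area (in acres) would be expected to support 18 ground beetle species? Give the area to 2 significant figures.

18 = 1.04 × A^0.233  ⇒  A^0.233 = 18/1.04 = 17.31
ln A = ln(17.31) / 0.233 = 2.8512 / 0.233 = 12.2367
A = e^12.2367 ≈ 206220 acres

210000 acres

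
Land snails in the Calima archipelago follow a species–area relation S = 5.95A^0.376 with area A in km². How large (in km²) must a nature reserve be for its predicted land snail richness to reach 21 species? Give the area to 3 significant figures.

21 = 5.95 × A^0.376  ⇒  A^0.376 = 21/5.95 = 3.529
ln A = ln(3.529) / 0.376 = 1.2611 / 0.376 = 3.3541
A = e^3.3541 ≈ 28.62 km²

28.6 km²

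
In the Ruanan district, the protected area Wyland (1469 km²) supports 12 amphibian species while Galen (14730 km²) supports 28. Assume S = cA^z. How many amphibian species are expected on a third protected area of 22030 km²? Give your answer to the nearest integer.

z = ln(28/12) / ln(14730/1469) = 0.8473 / 2.3053 = 0.3675
c = 12 / 1469^0.3675 = 12 / 14.59 = 0.8226
S₃ = 0.8226 × 22030^0.3675 = 0.8226 × 39.47 ≈ 32.46

32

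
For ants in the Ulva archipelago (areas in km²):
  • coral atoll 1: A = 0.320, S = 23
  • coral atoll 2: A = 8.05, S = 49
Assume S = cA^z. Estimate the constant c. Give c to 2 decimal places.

z = ln(S₂/S₁) / ln(A₂/A₁) = ln(49/23) / ln(8.05/0.32) = 0.7563 / 3.2251 = 0.2345
c = S₁ / A₁^z = 23 / 0.32^0.2345 = 23 / 0.7655 = 30.05

30.05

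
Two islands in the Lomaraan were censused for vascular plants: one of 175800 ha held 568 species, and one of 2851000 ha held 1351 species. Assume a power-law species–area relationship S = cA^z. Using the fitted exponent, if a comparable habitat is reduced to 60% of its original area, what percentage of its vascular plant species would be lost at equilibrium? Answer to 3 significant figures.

14.7%

z = ln(1351/568) / ln(2851000/175800) = 0.8665 / 2.7861 = 0.3110
S_new/S_old = (A_new/A_old)^z = 0.6^0.3110 = exp(0.3110 × -0.5108) = 0.8531
Fraction lost = 1 − 0.8531 = 0.1469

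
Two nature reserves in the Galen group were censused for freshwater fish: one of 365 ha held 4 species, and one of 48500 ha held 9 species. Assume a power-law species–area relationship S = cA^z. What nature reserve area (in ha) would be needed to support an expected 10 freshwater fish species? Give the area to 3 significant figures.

z = ln(9/4) / ln(48500/365) = 0.8109 / 4.8894 = 0.1659
c = 4 / 365^0.1659 = 4 / 2.661 = 1.503
A = (10/1.503)^(1/0.1659) ⇒ ln A = ln(6.651)/0.1659 = 11.4246
A = e^11.4246 ≈ 91544 ha

91500 ha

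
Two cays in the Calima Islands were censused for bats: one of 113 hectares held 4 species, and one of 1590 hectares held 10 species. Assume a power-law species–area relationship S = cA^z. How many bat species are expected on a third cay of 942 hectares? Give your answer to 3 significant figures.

8.34

z = ln(10/4) / ln(1590/113) = 0.9163 / 2.6441 = 0.3465
c = 4 / 113^0.3465 = 4 / 5.146 = 0.7773
S₃ = 0.7773 × 942^0.3465 = 0.7773 × 10.73 ≈ 8.341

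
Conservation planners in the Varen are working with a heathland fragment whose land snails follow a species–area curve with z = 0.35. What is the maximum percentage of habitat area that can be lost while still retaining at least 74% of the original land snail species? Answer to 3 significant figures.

57.7%

Need (A_new/A_old)^0.35 = 0.74, so A_new/A_old = 0.74^(1/0.35) = 0.74^2.857
ln(A_new/A_old) = ln 0.74 / 0.35 = -0.3011 / 0.35 = -0.8603
A_new/A_old = e^-0.8603 ≈ 0.423
Fraction that can be lost = 1 − 0.423 = 0.577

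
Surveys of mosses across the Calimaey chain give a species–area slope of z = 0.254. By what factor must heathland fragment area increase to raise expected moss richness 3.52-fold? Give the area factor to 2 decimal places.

141.82

(A₂/A₁)^0.254 = 3.52, so A₂/A₁ = 3.52^(1/0.254) = 3.52^3.937
ln(A₂/A₁) = ln 3.52 / 0.254 = 1.2585 / 0.254 = 4.9546
A₂/A₁ = e^4.9546 ≈ 141.8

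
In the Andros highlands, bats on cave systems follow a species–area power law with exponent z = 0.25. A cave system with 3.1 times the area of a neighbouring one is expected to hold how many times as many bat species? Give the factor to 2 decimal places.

1.33

S₂/S₁ = (A₂/A₁)^z = 3.1^0.25
ln(S₂/S₁) = 0.25 × ln 3.1 = 0.25 × 1.1314 = 0.2829
S₂/S₁ = e^0.2829 ≈ 1.327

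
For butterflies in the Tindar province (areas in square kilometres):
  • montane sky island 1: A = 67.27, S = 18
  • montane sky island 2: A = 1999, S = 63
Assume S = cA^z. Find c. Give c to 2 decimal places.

3.80

z = ln(S₂/S₁) / ln(A₂/A₁) = ln(63/18) / ln(1999/67.27) = 1.2528 / 3.3917 = 0.3694
c = S₁ / A₁^z = 18 / 67.27^0.3694 = 18 / 4.733 = 3.803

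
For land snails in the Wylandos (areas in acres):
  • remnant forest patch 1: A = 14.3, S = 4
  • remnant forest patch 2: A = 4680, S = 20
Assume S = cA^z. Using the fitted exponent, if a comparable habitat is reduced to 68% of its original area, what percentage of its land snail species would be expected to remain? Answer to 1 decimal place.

z = ln(20/4) / ln(4680/14.3) = 1.6094 / 5.7908 = 0.2779
S_new/S_old = (A_new/A_old)^z = 0.68^0.2779 = exp(0.2779 × -0.3857) = 0.8984

89.8%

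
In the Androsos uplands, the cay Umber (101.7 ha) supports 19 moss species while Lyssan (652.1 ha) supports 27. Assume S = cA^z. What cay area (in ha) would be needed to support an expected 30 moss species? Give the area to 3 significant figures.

1140 ha

z = ln(27/19) / ln(652.1/101.7) = 0.3514 / 1.8582 = 0.1891
c = 19 / 101.7^0.1891 = 19 / 2.397 = 7.928
A = (30/7.928)^(1/0.1891) ⇒ ln A = ln(3.784)/0.1891 = 7.0373
A = e^7.0373 ≈ 1138 ha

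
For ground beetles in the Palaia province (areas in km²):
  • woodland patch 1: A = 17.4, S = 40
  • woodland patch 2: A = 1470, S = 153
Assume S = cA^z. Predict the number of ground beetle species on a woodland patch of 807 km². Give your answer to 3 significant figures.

128

z = ln(153/40) / ln(1470/17.4) = 1.3416 / 4.4365 = 0.3024
c = 40 / 17.4^0.3024 = 40 / 2.372 = 16.86
S₃ = 16.86 × 807^0.3024 = 16.86 × 7.568 ≈ 127.6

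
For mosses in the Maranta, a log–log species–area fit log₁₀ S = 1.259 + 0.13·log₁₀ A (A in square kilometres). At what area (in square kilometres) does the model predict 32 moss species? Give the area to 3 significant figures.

78.2 square kilometres

32 = 18.16 × A^0.13  ⇒  A^0.13 = 32/18.16 = 1.763
ln A = ln(1.763) / 0.13 = 0.5668 / 0.13 = 4.3599
A = e^4.3599 ≈ 78.25 square kilometres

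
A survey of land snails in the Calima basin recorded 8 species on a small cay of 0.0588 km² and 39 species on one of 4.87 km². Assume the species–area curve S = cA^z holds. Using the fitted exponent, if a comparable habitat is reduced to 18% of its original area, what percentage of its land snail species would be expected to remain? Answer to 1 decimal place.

54.1%

z = ln(39/8) / ln(4.87/0.0588) = 1.5841 / 4.4167 = 0.3587
S_new/S_old = (A_new/A_old)^z = 0.18^0.3587 = exp(0.3587 × -1.7148) = 0.5406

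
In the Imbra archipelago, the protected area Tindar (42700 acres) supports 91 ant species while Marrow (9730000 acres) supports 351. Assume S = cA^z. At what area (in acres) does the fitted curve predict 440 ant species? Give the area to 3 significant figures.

z = ln(351/91) / ln(9730000/42700) = 1.3499 / 5.4288 = 0.2487
c = 91 / 42700^0.2487 = 91 / 14.17 = 6.421
A = (440/6.421)^(1/0.2487) ⇒ ln A = ln(68.52)/0.2487 = 16.9995
A = e^16.9995 ≈ 24143938 acres

24100000 acres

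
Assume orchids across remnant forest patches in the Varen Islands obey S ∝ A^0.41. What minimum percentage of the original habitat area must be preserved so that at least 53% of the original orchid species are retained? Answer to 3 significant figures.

21.3%

Need (A_new/A_old)^0.41 = 0.53, so A_new/A_old = 0.53^(1/0.41) = 0.53^2.439
ln(A_new/A_old) = ln 0.53 / 0.41 = -0.6349 / 0.41 = -1.5485
A_new/A_old = e^-1.5485 ≈ 0.2126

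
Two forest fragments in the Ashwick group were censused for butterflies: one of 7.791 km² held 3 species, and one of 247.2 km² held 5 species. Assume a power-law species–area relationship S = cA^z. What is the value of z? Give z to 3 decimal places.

0.148

Taking logs: ln S = ln c + z ln A, so z = (ln S₂ − ln S₁)/(ln A₂ − ln A₁).
z = ln(5/3) / ln(247.2/7.791) = ln(1.667) / ln(31.73) = 0.5108 / 3.4572 = 0.1478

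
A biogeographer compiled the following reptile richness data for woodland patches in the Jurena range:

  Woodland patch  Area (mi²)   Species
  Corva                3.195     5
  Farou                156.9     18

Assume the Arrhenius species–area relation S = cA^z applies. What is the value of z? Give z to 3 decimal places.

0.329

Taking logs: ln S = ln c + z ln A, so z = (ln S₂ − ln S₁)/(ln A₂ − ln A₁).
z = ln(18/5) / ln(156.9/3.195) = ln(3.6) / ln(49.11) = 1.2809 / 3.8940 = 0.3289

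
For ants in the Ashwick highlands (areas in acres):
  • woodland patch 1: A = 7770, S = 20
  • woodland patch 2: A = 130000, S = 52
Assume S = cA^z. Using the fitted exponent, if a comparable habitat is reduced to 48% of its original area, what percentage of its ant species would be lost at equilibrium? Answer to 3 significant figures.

22.0%

z = ln(52/20) / ln(130000/7770) = 0.9555 / 2.8173 = 0.3392
S_new/S_old = (A_new/A_old)^z = 0.48^0.3392 = exp(0.3392 × -0.7340) = 0.7796
Fraction lost = 1 − 0.7796 = 0.2204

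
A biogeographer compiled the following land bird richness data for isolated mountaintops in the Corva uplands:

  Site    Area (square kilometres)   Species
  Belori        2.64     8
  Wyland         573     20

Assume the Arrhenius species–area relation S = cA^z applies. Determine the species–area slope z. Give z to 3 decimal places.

Taking logs: ln S = ln c + z ln A, so z = (ln S₂ − ln S₁)/(ln A₂ − ln A₁).
z = ln(20/8) / ln(573/2.64) = ln(2.5) / ln(217) = 0.9163 / 5.3801 = 0.1703

0.170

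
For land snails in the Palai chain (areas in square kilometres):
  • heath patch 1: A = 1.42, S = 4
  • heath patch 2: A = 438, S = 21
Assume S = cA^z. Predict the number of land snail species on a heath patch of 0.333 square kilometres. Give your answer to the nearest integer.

z = ln(21/4) / ln(438/1.42) = 1.6582 / 5.7316 = 0.2893
c = 4 / 1.42^0.2893 = 4 / 1.107 = 3.614
S₃ = 3.614 × 0.333^0.2893 = 3.614 × 0.7275 ≈ 2.629

3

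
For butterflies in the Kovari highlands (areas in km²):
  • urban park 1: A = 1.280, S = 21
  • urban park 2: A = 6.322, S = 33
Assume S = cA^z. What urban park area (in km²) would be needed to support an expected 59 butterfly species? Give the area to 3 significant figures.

49.3 km²

z = ln(33/21) / ln(6.322/1.28) = 0.4520 / 1.5972 = 0.2830
c = 21 / 1.28^0.2830 = 21 / 1.072 = 19.58
A = (59/19.58)^(1/0.2830) ⇒ ln A = ln(3.013)/0.2830 = 3.8972
A = e^3.8972 ≈ 49.27 km²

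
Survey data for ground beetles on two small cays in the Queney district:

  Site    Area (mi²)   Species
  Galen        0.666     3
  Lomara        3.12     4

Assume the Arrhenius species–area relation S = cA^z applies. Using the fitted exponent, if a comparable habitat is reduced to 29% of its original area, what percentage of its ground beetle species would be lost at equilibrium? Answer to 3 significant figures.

20.6%

z = ln(4/3) / ln(3.12/0.666) = 0.2877 / 1.5443 = 0.1863
S_new/S_old = (A_new/A_old)^z = 0.29^0.1863 = exp(0.1863 × -1.2379) = 0.7941
Fraction lost = 1 − 0.7941 = 0.2059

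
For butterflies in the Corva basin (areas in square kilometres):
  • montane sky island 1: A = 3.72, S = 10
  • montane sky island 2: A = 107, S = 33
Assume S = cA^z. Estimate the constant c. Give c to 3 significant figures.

z = ln(S₂/S₁) / ln(A₂/A₁) = ln(33/10) / ln(107/3.72) = 1.1939 / 3.3591 = 0.3554
c = S₁ / A₁^z = 10 / 3.72^0.3554 = 10 / 1.595 = 6.269

6.27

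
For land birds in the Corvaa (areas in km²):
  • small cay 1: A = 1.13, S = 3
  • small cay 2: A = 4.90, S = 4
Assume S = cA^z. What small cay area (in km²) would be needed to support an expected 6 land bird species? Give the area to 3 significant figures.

38.7 km²

z = ln(4/3) / ln(4.9/1.13) = 0.2877 / 1.4670 = 0.1961
c = 3 / 1.13^0.1961 = 3 / 1.024 = 2.929
A = (6/2.929)^(1/0.1961) ⇒ ln A = ln(2.049)/0.1961 = 3.6569
A = e^3.6569 ≈ 38.74 km²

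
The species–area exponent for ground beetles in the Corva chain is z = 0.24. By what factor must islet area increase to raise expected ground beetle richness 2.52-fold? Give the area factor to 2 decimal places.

(A₂/A₁)^0.24 = 2.52, so A₂/A₁ = 2.52^(1/0.24) = 2.52^4.167
ln(A₂/A₁) = ln 2.52 / 0.24 = 0.9243 / 0.24 = 3.8511
A₂/A₁ = e^3.8511 ≈ 47.04

47.04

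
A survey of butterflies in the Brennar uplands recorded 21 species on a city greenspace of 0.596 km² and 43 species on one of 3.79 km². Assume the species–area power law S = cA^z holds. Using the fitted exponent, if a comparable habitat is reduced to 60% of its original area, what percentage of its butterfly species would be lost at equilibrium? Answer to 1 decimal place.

z = ln(43/21) / ln(3.79/0.596) = 0.7167 / 1.8499 = 0.3874
S_new/S_old = (A_new/A_old)^z = 0.6^0.3874 = exp(0.3874 × -0.5108) = 0.8204
Fraction lost = 1 − 0.8204 = 0.1796

18.0%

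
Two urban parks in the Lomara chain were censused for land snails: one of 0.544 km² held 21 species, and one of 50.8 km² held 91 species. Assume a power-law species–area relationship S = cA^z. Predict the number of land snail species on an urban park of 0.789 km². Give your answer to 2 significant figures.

24

z = ln(91/21) / ln(50.8/0.544) = 1.4663 / 4.5367 = 0.3232
c = 21 / 0.544^0.3232 = 21 / 0.8214 = 25.57
S₃ = 25.57 × 0.789^0.3232 = 25.57 × 0.9263 ≈ 23.68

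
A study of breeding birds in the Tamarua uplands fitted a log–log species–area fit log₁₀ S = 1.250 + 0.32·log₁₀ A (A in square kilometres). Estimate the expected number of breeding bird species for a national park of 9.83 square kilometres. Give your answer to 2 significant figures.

37

S = 17.78 × 9.83^0.32
ln S = ln 17.78 + 0.32 × ln 9.83 = 2.8782 + 0.32 × 2.2854 = 3.6096
S = e^3.6096 ≈ 36.95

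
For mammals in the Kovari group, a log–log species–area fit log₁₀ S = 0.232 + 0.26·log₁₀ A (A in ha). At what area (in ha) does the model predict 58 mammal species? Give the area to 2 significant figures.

780000 ha

58 = 1.706 × A^0.26  ⇒  A^0.26 = 58/1.706 = 34
ln A = ln(34) / 0.26 = 3.5262 / 0.26 = 13.5625
A = e^13.5625 ≈ 776440 ha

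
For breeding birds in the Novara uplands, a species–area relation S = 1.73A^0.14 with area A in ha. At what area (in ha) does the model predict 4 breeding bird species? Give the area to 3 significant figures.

4 = 1.73 × A^0.14  ⇒  A^0.14 = 4/1.73 = 2.312
ln A = ln(2.312) / 0.14 = 0.8382 / 0.14 = 5.9869
A = e^5.9869 ≈ 398.2 ha

398 ha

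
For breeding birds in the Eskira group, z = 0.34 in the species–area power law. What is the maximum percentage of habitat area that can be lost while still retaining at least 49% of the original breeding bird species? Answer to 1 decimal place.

Need (A_new/A_old)^0.34 = 0.49, so A_new/A_old = 0.49^(1/0.34) = 0.49^2.941
ln(A_new/A_old) = ln 0.49 / 0.34 = -0.7133 / 0.34 = -2.0981
A_new/A_old = e^-2.0981 ≈ 0.1227
Fraction that can be lost = 1 − 0.1227 = 0.8773

87.7%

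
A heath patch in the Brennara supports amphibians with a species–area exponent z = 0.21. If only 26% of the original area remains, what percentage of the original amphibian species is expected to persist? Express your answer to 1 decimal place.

S_new/S_old = (A_new/A_old)^z = 0.26^0.21
= exp(0.21 × ln 0.26) = exp(0.21 × -1.3471) = exp(-0.2829) ≈ 0.7536

75.4%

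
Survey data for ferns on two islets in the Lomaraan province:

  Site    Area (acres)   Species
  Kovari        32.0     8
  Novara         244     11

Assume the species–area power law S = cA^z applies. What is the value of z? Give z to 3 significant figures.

0.157

Taking logs: ln S = ln c + z ln A, so z = (ln S₂ − ln S₁)/(ln A₂ − ln A₁).
z = ln(11/8) / ln(244/32) = ln(1.375) / ln(7.625) = 0.3185 / 2.0314 = 0.1568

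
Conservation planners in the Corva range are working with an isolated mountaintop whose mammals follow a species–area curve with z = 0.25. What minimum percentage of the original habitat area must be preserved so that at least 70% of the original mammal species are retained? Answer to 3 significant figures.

24.0%

Need (A_new/A_old)^0.25 = 0.7, so A_new/A_old = 0.7^(1/0.25) = 0.7^4
ln(A_new/A_old) = ln 0.7 / 0.25 = -0.3567 / 0.25 = -1.4267
A_new/A_old = e^-1.4267 ≈ 0.2401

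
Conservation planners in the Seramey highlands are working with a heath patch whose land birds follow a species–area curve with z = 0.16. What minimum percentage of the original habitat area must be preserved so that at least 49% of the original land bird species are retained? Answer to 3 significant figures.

Need (A_new/A_old)^0.16 = 0.49, so A_new/A_old = 0.49^(1/0.16) = 0.49^6.25
ln(A_new/A_old) = ln 0.49 / 0.16 = -0.7133 / 0.16 = -4.4584
A_new/A_old = e^-4.4584 ≈ 0.01158

1.16%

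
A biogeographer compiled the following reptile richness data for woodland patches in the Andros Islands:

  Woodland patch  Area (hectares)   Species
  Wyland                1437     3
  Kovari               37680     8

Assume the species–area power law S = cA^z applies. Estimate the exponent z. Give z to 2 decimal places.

0.30

Taking logs: ln S = ln c + z ln A, so z = (ln S₂ − ln S₁)/(ln A₂ − ln A₁).
z = ln(8/3) / ln(37680/1437) = ln(2.667) / ln(26.22) = 0.9808 / 3.2666 = 0.3003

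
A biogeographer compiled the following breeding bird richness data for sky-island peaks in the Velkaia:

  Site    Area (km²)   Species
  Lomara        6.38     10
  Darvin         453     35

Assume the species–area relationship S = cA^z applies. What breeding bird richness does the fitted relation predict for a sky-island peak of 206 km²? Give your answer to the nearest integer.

z = ln(35/10) / ln(453/6.38) = 1.2528 / 4.2627 = 0.2939
c = 10 / 6.38^0.2939 = 10 / 1.724 = 5.801
S₃ = 5.801 × 206^0.2939 = 5.801 × 4.786 ≈ 27.76

28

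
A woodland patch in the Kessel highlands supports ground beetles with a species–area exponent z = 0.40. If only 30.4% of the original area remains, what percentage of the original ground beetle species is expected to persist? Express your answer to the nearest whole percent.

62%

S_new/S_old = (A_new/A_old)^z = 0.304^0.4
= exp(0.4 × ln 0.304) = exp(0.4 × -1.1907) = exp(-0.4763) ≈ 0.6211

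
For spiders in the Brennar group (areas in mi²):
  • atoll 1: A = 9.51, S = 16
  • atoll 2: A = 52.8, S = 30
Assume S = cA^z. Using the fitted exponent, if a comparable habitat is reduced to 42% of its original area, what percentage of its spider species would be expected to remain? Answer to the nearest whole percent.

z = ln(30/16) / ln(52.8/9.51) = 0.6286 / 1.7142 = 0.3667
S_new/S_old = (A_new/A_old)^z = 0.42^0.3667 = exp(0.3667 × -0.8675) = 0.7275

73%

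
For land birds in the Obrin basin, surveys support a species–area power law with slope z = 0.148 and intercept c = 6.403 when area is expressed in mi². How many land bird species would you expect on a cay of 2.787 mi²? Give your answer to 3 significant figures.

7.45

S = 6.403 × 2.787^0.148 = 6.403 × 1.164 ≈ 7.452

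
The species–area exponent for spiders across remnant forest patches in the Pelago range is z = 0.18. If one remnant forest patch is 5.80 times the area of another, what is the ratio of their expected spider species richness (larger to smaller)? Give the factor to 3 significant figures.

1.37

S₂/S₁ = (A₂/A₁)^z = 5.8^0.18
ln(S₂/S₁) = 0.18 × ln 5.8 = 0.18 × 1.7579 = 0.3164
S₂/S₁ = e^0.3164 ≈ 1.372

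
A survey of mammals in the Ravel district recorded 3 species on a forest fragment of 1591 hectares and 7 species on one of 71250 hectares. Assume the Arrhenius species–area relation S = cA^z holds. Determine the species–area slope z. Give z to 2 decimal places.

0.22

Taking logs: ln S = ln c + z ln A, so z = (ln S₂ − ln S₁)/(ln A₂ − ln A₁).
z = ln(7/3) / ln(71250/1591) = ln(2.333) / ln(44.78) = 0.8473 / 3.8018 = 0.2229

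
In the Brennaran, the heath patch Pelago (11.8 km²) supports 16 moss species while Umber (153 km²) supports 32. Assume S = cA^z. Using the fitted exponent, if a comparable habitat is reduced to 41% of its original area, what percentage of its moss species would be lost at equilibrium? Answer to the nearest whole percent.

z = ln(32/16) / ln(153/11.8) = 0.6931 / 2.5623 = 0.2705
S_new/S_old = (A_new/A_old)^z = 0.41^0.2705 = exp(0.2705 × -0.8916) = 0.7857
Fraction lost = 1 − 0.7857 = 0.2143

21%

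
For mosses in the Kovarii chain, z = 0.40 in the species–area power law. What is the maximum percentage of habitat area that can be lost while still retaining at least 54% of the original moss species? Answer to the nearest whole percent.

Need (A_new/A_old)^0.4 = 0.54, so A_new/A_old = 0.54^(1/0.4) = 0.54^2.5
ln(A_new/A_old) = ln 0.54 / 0.4 = -0.6162 / 0.4 = -1.5405
A_new/A_old = e^-1.5405 ≈ 0.2143
Fraction that can be lost = 1 − 0.2143 = 0.7857

79%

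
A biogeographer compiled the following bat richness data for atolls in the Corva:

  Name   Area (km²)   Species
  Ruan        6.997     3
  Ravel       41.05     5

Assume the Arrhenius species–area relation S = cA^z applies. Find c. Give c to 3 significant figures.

z = ln(S₂/S₁) / ln(A₂/A₁) = ln(5/3) / ln(41.05/6.997) = 0.5108 / 1.7693 = 0.2887
c = S₁ / A₁^z = 3 / 6.997^0.2887 = 3 / 1.754 = 1.711

1.71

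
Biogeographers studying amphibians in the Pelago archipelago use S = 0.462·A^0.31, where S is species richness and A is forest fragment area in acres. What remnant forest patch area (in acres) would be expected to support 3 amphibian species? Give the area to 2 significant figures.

3 = 0.462 × A^0.31  ⇒  A^0.31 = 3/0.462 = 6.494
ln A = ln(6.494) / 0.31 = 1.8708 / 0.31 = 6.0348
A = e^6.0348 ≈ 417.7 acres

420 acres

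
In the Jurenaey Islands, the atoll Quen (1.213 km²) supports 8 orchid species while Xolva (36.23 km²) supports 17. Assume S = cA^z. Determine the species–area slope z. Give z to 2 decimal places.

Taking logs: ln S = ln c + z ln A, so z = (ln S₂ − ln S₁)/(ln A₂ − ln A₁).
z = ln(17/8) / ln(36.23/1.213) = ln(2.125) / ln(29.87) = 0.7538 / 3.3968 = 0.2219

0.22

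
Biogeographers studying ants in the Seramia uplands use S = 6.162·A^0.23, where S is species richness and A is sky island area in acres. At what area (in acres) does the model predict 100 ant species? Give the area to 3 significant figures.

183000 acres

100 = 6.162 × A^0.23  ⇒  A^0.23 = 100/6.162 = 16.23
ln A = ln(16.23) / 0.23 = 2.7868 / 0.23 = 12.1164
A = e^12.1164 ≈ 182844 acres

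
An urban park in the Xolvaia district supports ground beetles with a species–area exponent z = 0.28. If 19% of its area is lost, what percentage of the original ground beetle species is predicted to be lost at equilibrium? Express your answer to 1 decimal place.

S_new/S_old = (A_new/A_old)^z = 0.81^0.28
= exp(0.28 × ln 0.81) = exp(0.28 × -0.2107) = exp(-0.0590) ≈ 0.9427
Fraction lost = 1 − 0.9427 = 0.0573

5.7%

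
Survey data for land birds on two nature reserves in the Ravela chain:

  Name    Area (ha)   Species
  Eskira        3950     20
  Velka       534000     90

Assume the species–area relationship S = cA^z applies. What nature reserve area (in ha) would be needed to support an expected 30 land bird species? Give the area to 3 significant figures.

z = ln(90/20) / ln(534000/3950) = 1.5041 / 4.9067 = 0.3065
c = 20 / 3950^0.3065 = 20 / 12.66 = 1.58
A = (30/1.58)^(1/0.3065) ⇒ ln A = ln(18.99)/0.3065 = 9.6042
A = e^9.6042 ≈ 14827 ha

14800 ha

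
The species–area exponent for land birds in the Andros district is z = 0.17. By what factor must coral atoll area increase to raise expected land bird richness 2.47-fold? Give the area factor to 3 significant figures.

(A₂/A₁)^0.17 = 2.47, so A₂/A₁ = 2.47^(1/0.17) = 2.47^5.882
ln(A₂/A₁) = ln 2.47 / 0.17 = 0.9042 / 0.17 = 5.3189
A₂/A₁ = e^5.3189 ≈ 204.2

204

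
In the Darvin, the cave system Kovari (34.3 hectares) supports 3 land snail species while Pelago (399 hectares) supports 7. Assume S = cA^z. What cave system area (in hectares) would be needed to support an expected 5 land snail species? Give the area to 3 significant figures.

151 hectares

z = ln(7/3) / ln(399/34.3) = 0.8473 / 2.4538 = 0.3453
c = 3 / 34.3^0.3453 = 3 / 3.389 = 0.8851
A = (5/0.8851)^(1/0.3453) ⇒ ln A = ln(5.649)/0.3453 = 5.0145
A = e^5.0145 ≈ 150.6 hectares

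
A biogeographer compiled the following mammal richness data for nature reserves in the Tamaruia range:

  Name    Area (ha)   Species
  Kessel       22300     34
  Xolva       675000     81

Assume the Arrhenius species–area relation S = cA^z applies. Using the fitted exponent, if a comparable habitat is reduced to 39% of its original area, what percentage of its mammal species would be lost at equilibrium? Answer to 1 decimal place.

z = ln(81/34) / ln(675000/22300) = 0.8681 / 3.4101 = 0.2546
S_new/S_old = (A_new/A_old)^z = 0.39^0.2546 = exp(0.2546 × -0.9416) = 0.7869
Fraction lost = 1 − 0.7869 = 0.2131

21.3%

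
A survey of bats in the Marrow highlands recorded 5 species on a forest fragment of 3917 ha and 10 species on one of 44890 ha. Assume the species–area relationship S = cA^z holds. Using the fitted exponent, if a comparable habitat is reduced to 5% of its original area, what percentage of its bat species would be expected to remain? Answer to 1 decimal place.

z = ln(10/5) / ln(44890/3917) = 0.6931 / 2.4389 = 0.2842
S_new/S_old = (A_new/A_old)^z = 0.05^0.2842 = exp(0.2842 × -2.9957) = 0.4268

42.7%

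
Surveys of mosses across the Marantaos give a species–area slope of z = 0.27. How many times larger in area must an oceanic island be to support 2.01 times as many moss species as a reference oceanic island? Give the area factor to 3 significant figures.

13.3

(A₂/A₁)^0.27 = 2.01, so A₂/A₁ = 2.01^(1/0.27) = 2.01^3.704
ln(A₂/A₁) = ln 2.01 / 0.27 = 0.6981 / 0.27 = 2.5857
A₂/A₁ = e^2.5857 ≈ 13.27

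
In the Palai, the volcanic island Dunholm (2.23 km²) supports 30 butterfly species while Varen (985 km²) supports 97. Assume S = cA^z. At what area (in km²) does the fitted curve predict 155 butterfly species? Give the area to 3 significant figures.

z = ln(97/30) / ln(985/2.23) = 1.1735 / 6.0906 = 0.1927
c = 30 / 2.23^0.1927 = 30 / 1.167 = 25.7
A = (155/25.7)^(1/0.1927) ⇒ ln A = ln(6.03)/0.1927 = 9.3253
A = e^9.3253 ≈ 11218 km²

11200 km²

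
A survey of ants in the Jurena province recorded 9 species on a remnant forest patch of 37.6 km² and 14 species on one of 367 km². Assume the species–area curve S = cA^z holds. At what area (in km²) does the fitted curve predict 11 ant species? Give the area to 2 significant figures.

z = ln(14/9) / ln(367/37.6) = 0.4418 / 2.2784 = 0.1939
c = 9 / 37.6^0.1939 = 9 / 2.021 = 4.454
A = (11/4.454)^(1/0.1939) ⇒ ln A = ln(2.47)/0.1939 = 4.6618
A = e^4.6618 ≈ 105.8 km²

110 km²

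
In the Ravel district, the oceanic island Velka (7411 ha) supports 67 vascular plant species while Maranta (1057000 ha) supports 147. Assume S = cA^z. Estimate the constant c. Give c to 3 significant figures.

z = ln(S₂/S₁) / ln(A₂/A₁) = ln(147/67) / ln(1057000/7411) = 0.7857 / 4.9602 = 0.1584
c = S₁ / A₁^z = 67 / 7411^0.1584 = 67 / 4.102 = 16.33

16.3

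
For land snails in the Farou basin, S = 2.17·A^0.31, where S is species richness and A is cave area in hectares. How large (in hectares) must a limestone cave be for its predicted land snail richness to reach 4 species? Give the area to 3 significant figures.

4 = 2.17 × A^0.31  ⇒  A^0.31 = 4/2.17 = 1.843
ln A = ln(1.843) / 0.31 = 0.6116 / 0.31 = 1.9728
A = e^1.9728 ≈ 7.191 hectares

7.19 hectares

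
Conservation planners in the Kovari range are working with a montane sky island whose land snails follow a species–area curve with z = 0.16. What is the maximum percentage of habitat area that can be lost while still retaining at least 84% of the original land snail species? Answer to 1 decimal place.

66.4%

Need (A_new/A_old)^0.16 = 0.84, so A_new/A_old = 0.84^(1/0.16) = 0.84^6.25
ln(A_new/A_old) = ln 0.84 / 0.16 = -0.1744 / 0.16 = -1.0897
A_new/A_old = e^-1.0897 ≈ 0.3363
Fraction that can be lost = 1 − 0.3363 = 0.6637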